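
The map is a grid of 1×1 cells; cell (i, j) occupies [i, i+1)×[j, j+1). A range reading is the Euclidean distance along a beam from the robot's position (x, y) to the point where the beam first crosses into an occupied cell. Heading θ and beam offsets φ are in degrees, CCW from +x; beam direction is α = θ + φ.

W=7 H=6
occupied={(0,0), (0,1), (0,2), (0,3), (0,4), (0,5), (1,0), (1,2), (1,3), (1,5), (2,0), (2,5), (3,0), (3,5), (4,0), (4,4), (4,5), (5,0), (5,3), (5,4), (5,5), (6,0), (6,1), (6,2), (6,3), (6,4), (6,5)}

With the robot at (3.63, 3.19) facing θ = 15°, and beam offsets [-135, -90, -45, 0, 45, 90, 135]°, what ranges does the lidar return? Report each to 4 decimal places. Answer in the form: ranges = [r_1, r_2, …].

ranges = [2.5288, 2.2673, 2.7366, 1.4183, 0.9353, 1.8738, 3.0369]

beam 1: φ=-135°, α=240°
  dir = (cos 240°, sin 240°) = (-0.5000, -0.8660); from cell (3,3)
  next x-line at t=1.2600, next y-line at t=0.2194; Δt_x=2.0000, Δt_y=1.1547
    y: enter (3,2) at t=0.2194
    x: enter (2,2) at t=1.2600
    y: enter (2,1) at t=1.3741
    y: enter (2,0) at t=2.5288 ← occupied
  → r_1 = 2.5288
beam 2: φ=-90°, α=285°
  dir = (cos 285°, sin 285°) = (0.2588, -0.9659); from cell (3,3)
  next x-line at t=1.4296, next y-line at t=0.1967; Δt_x=3.8637, Δt_y=1.0353
    y: enter (3,2) at t=0.1967
    y: enter (3,1) at t=1.2320
    x: enter (4,1) at t=1.4296
    y: enter (4,0) at t=2.2673 ← occupied
  → r_2 = 2.2673
beam 3: φ=-45°, α=330°
  dir = (cos 330°, sin 330°) = (0.8660, -0.5000); from cell (3,3)
  next x-line at t=0.4272, next y-line at t=0.3800; Δt_x=1.1547, Δt_y=2.0000
    y: enter (3,2) at t=0.3800
    x: enter (4,2) at t=0.4272
    x: enter (5,2) at t=1.5819
    y: enter (5,1) at t=2.3800
    x: enter (6,1) at t=2.7366 ← occupied
  → r_3 = 2.7366
beam 4: φ=0°, α=15°
  dir = (cos 15°, sin 15°) = (0.9659, 0.2588); from cell (3,3)
  next x-line at t=0.3831, next y-line at t=3.1296; Δt_x=1.0353, Δt_y=3.8637
    x: enter (4,3) at t=0.3831
    x: enter (5,3) at t=1.4183 ← occupied
  → r_4 = 1.4183
beam 5: φ=45°, α=60°
  dir = (cos 60°, sin 60°) = (0.5000, 0.8660); from cell (3,3)
  next x-line at t=0.7400, next y-line at t=0.9353; Δt_x=2.0000, Δt_y=1.1547
    x: enter (4,3) at t=0.7400
    y: enter (4,4) at t=0.9353 ← occupied
  → r_5 = 0.9353
beam 6: φ=90°, α=105°
  dir = (cos 105°, sin 105°) = (-0.2588, 0.9659); from cell (3,3)
  next x-line at t=2.4341, next y-line at t=0.8386; Δt_x=3.8637, Δt_y=1.0353
    y: enter (3,4) at t=0.8386
    y: enter (3,5) at t=1.8738 ← occupied
  → r_6 = 1.8738
beam 7: φ=135°, α=150°
  dir = (cos 150°, sin 150°) = (-0.8660, 0.5000); from cell (3,3)
  next x-line at t=0.7275, next y-line at t=1.6200; Δt_x=1.1547, Δt_y=2.0000
    x: enter (2,3) at t=0.7275
    y: enter (2,4) at t=1.6200
    x: enter (1,4) at t=1.8822
    x: enter (0,4) at t=3.0369 ← occupied
  → r_7 = 3.0369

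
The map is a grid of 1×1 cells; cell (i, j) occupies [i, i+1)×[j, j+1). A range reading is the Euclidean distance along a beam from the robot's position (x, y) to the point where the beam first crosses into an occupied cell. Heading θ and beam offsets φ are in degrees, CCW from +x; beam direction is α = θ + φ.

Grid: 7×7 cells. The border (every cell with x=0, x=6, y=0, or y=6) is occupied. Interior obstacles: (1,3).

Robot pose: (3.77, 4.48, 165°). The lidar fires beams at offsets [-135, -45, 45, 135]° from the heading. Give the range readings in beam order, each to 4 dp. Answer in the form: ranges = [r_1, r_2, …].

ranges = [2.5750, 1.7551, 2.0438, 4.0184]

beam 1: φ=-135°, α=30°
  direction (0.8660, 0.5000); cell (3,4); t to first gridline: x 0.2656, y 1.0400 (then +1.1547 / +2.0000)
    (4,4) via x @ 0.2656
    (4,5) via y @ 1.0400
    (5,5) via x @ 1.4203
    (6,5) via x @ 2.5750  # hit
  → r_1 = 2.5750
beam 2: φ=-45°, α=120°
  direction (-0.5000, 0.8660); cell (3,4); t to first gridline: x 1.5400, y 0.6004 (then +2.0000 / +1.1547)
    (3,5) via y @ 0.6004
    (2,5) via x @ 1.5400
    (2,6) via y @ 1.7551  # hit
  → r_2 = 1.7551
beam 3: φ=45°, α=210°
  direction (-0.8660, -0.5000); cell (3,4); t to first gridline: x 0.8891, y 0.9600 (then +1.1547 / +2.0000)
    (2,4) via x @ 0.8891
    (2,3) via y @ 0.9600
    (1,3) via x @ 2.0438  # hit
  → r_3 = 2.0438
beam 4: φ=135°, α=300°
  direction (0.5000, -0.8660); cell (3,4); t to first gridline: x 0.4600, y 0.5543 (then +2.0000 / +1.1547)
    (4,4) via x @ 0.4600
    (4,3) via y @ 0.5543
    (4,2) via y @ 1.7090
    (5,2) via x @ 2.4600
    (5,1) via y @ 2.8637
    (5,0) via y @ 4.0184  # hit
  → r_4 = 4.0184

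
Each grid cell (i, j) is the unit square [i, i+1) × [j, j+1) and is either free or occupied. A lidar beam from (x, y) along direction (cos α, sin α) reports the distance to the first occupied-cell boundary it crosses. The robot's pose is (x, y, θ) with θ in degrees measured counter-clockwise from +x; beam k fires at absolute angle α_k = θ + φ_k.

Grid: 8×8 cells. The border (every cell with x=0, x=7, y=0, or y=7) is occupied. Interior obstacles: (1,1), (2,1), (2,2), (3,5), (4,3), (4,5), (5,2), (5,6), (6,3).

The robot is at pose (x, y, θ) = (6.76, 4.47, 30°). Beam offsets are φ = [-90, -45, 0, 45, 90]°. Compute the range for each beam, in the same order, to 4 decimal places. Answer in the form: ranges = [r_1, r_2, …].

ranges = [0.4800, 0.2485, 0.2771, 0.9273, 1.7667]

beam 1: φ=-90°, α=300°
  direction (0.5000, -0.8660); cell (6,4); t to first gridline: x 0.4800, y 0.5427 (then +2.0000 / +1.1547)
    (7,4) via x @ 0.4800  # hit
  → r_1 = 0.4800
beam 2: φ=-45°, α=345°
  direction (0.9659, -0.2588); cell (6,4); t to first gridline: x 0.2485, y 1.8159 (then +1.0353 / +3.8637)
    (7,4) via x @ 0.2485  # hit
  → r_2 = 0.2485
beam 3: φ=0°, α=30°
  direction (0.8660, 0.5000); cell (6,4); t to first gridline: x 0.2771, y 1.0600 (then +1.1547 / +2.0000)
    (7,4) via x @ 0.2771  # hit
  → r_3 = 0.2771
beam 4: φ=45°, α=75°
  direction (0.2588, 0.9659); cell (6,4); t to first gridline: x 0.9273, y 0.5487 (then +3.8637 / +1.0353)
    (6,5) via y @ 0.5487
    (7,5) via x @ 0.9273  # hit
  → r_4 = 0.9273
beam 5: φ=90°, α=120°
  direction (-0.5000, 0.8660); cell (6,4); t to first gridline: x 1.5200, y 0.6120 (then +2.0000 / +1.1547)
    (6,5) via y @ 0.6120
    (5,5) via x @ 1.5200
    (5,6) via y @ 1.7667  # hit
  → r_5 = 1.7667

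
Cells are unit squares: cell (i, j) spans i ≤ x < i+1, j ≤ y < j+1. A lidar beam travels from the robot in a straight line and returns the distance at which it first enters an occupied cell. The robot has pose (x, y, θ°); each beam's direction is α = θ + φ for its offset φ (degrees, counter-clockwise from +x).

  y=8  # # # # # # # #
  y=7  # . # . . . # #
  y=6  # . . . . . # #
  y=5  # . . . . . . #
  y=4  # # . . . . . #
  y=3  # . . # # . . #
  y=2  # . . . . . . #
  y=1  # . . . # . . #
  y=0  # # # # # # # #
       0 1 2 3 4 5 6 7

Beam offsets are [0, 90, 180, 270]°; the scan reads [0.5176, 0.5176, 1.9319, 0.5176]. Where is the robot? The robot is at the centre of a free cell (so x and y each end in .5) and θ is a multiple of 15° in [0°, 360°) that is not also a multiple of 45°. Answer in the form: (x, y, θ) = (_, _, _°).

(x, y, θ) = (1.5, 7.5, 75°)

Enumerate (i+0.5, j+0.5, θ) over the 35 free cells and 16 admissible headings. For each, cast all 4 beams and compare to the given ranges.
  (3.5, 1.5, 195°): beam 1 = 1.9319 ≠ 0.5176 ✗
  (5.5, 1.5, 15°): beam 1 = 1.5529 ≠ 0.5176 ✗
  (5.5, 1.5, 165°): beam 3 = 1.5529 ≠ 1.9319 ✗
  (5.5, 2.5, 285°): beam 1 = 1.5529 ≠ 0.5176 ✗
  (5.5, 3.5, 105°): beam 1 = 4.6587 ≠ 0.5176 ✗
  …
  (1.5, 7.5, 75°): r_1=0.5176, r_2=0.5176, r_3=1.9319, r_4=0.5176 — all match ✓
Unique over the lattice → pose = (1.5, 7.5, 75°).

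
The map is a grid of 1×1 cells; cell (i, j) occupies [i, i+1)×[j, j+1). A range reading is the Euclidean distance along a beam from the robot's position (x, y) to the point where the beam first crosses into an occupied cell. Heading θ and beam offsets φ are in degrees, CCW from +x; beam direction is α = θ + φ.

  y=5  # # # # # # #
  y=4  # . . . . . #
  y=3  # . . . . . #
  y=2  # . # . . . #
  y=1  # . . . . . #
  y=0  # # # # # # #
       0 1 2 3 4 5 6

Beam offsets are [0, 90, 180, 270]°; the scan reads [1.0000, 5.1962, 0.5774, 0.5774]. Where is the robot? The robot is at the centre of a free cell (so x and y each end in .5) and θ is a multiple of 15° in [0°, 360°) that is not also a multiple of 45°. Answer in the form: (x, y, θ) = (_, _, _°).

(x, y, θ) = (1.5, 4.5, 240°)

The pose lattice has 19·16 = 304 candidates. Test each by forward raycasting.
  (3.5, 1.5, 300°): beam 1 = 0.5774 ≠ 1.0000 ✗
  (5.5, 4.5, 345°): beam 1 = 0.5176 ≠ 1.0000 ✗
  (4.5, 1.5, 285°): beam 1 = 0.5176 ≠ 1.0000 ✗
  (1.5, 1.5, 120°): beam 2 = 0.5774 ≠ 5.1962 ✗
  (3.5, 1.5, 105°): beam 1 = 3.6235 ≠ 1.0000 ✗
  …
  (1.5, 4.5, 240°): r_1=1.0000, r_2=5.1962, r_3=0.5774, r_4=0.5774 — all match ✓
Only this pose fits every beam.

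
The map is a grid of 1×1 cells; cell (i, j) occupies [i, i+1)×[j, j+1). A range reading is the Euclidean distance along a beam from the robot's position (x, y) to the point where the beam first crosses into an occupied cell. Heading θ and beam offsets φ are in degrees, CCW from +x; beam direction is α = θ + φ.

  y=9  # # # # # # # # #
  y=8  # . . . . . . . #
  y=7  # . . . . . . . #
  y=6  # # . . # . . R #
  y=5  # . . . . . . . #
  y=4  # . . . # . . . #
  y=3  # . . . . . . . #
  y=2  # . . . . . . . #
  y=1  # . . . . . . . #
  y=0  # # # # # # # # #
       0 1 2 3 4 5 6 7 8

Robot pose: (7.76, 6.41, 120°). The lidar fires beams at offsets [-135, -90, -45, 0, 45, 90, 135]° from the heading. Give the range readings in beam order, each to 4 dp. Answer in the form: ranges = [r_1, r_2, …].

ranges = [0.2485, 0.2771, 0.9273, 2.9907, 6.9985, 3.1870, 5.6008]

beam 1: φ=-135°, α=345°
  d=(0.9659,-0.2588)  start (7,6)  tX=0.2485 tY=1.5841  stride 1/|dx|=1.0353 1/|dy|=3.8637
    cross x-line → (8,6), t=0.2485 (wall)
  → r_1 = 0.2485
beam 2: φ=-90°, α=30°
  d=(0.8660,0.5000)  start (7,6)  tX=0.2771 tY=1.1800  stride 1/|dx|=1.1547 1/|dy|=2.0000
    cross x-line → (8,6), t=0.2771 (wall)
  → r_2 = 0.2771
beam 3: φ=-45°, α=75°
  d=(0.2588,0.9659)  start (7,6)  tX=0.9273 tY=0.6108  stride 1/|dx|=3.8637 1/|dy|=1.0353
    cross y-line → (7,7), t=0.6108
    cross x-line → (8,7), t=0.9273 (wall)
  → r_3 = 0.9273
beam 4: φ=0°, α=120°
  d=(-0.5000,0.8660)  start (7,6)  tX=1.5200 tY=0.6813  stride 1/|dx|=2.0000 1/|dy|=1.1547
    cross y-line → (7,7), t=0.6813
    cross x-line → (6,7), t=1.5200
    cross y-line → (6,8), t=1.8360
    cross y-line → (6,9), t=2.9907 (wall)
  → r_4 = 2.9907
beam 5: φ=45°, α=165°
  d=(-0.9659,0.2588)  start (7,6)  tX=0.7868 tY=2.2796  stride 1/|dx|=1.0353 1/|dy|=3.8637
    cross x-line → (6,6), t=0.7868
    cross x-line → (5,6), t=1.8221
    cross y-line → (5,7), t=2.2796
    cross x-line → (4,7), t=2.8574
    cross x-line → (3,7), t=3.8926
    cross x-line → (2,7), t=4.9279
    cross x-line → (1,7), t=5.9632
    cross y-line → (1,8), t=6.1433
    cross x-line → (0,8), t=6.9985 (wall)
  → r_5 = 6.9985
beam 6: φ=90°, α=210°
  d=(-0.8660,-0.5000)  start (7,6)  tX=0.8776 tY=0.8200  stride 1/|dx|=1.1547 1/|dy|=2.0000
    cross y-line → (7,5), t=0.8200
    cross x-line → (6,5), t=0.8776
    cross x-line → (5,5), t=2.0323
    cross y-line → (5,4), t=2.8200
    cross x-line → (4,4), t=3.1870 (wall)
  → r_6 = 3.1870
beam 7: φ=135°, α=255°
  d=(-0.2588,-0.9659)  start (7,6)  tX=2.9364 tY=0.4245  stride 1/|dx|=3.8637 1/|dy|=1.0353
    cross y-line → (7,5), t=0.4245
    cross y-line → (7,4), t=1.4597
    cross y-line → (7,3), t=2.4950
    cross x-line → (6,3), t=2.9364
    cross y-line → (6,2), t=3.5303
    cross y-line → (6,1), t=4.5656
    cross y-line → (6,0), t=5.6008 (wall)
  → r_7 = 5.6008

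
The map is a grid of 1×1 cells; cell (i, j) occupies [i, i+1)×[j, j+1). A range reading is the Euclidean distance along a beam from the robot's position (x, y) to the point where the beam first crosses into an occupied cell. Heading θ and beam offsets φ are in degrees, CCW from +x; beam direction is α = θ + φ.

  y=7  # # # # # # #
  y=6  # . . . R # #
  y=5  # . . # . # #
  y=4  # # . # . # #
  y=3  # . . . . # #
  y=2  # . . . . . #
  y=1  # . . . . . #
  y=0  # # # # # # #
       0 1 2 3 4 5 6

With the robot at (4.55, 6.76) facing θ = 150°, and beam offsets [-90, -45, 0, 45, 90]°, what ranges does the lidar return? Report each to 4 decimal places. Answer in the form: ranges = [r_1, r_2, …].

beam 1: φ=-90°, α=60°
  dir = (cos 60°, sin 60°) = (0.5000, 0.8660); from cell (4,6)
  next x-line at t=0.9000, next y-line at t=0.2771; Δt_x=2.0000, Δt_y=1.1547
    y: enter (4,7) at t=0.2771 ← occupied
  → r_1 = 0.2771
beam 2: φ=-45°, α=105°
  dir = (cos 105°, sin 105°) = (-0.2588, 0.9659); from cell (4,6)
  next x-line at t=2.1250, next y-line at t=0.2485; Δt_x=3.8637, Δt_y=1.0353
    y: enter (4,7) at t=0.2485 ← occupied
  → r_2 = 0.2485
beam 3: φ=0°, α=150°
  dir = (cos 150°, sin 150°) = (-0.8660, 0.5000); from cell (4,6)
  next x-line at t=0.6351, next y-line at t=0.4800; Δt_x=1.1547, Δt_y=2.0000
    y: enter (4,7) at t=0.4800 ← occupied
  → r_3 = 0.4800
beam 4: φ=45°, α=195°
  dir = (cos 195°, sin 195°) = (-0.9659, -0.2588); from cell (4,6)
  next x-line at t=0.5694, next y-line at t=2.9364; Δt_x=1.0353, Δt_y=3.8637
    x: enter (3,6) at t=0.5694
    x: enter (2,6) at t=1.6047
    x: enter (1,6) at t=2.6400
    y: enter (1,5) at t=2.9364
    x: enter (0,5) at t=3.6752 ← occupied
  → r_4 = 3.6752
beam 5: φ=90°, α=240°
  dir = (cos 240°, sin 240°) = (-0.5000, -0.8660); from cell (4,6)
  next x-line at t=1.1000, next y-line at t=0.8776; Δt_x=2.0000, Δt_y=1.1547
    y: enter (4,5) at t=0.8776
    x: enter (3,5) at t=1.1000 ← occupied
  → r_5 = 1.1000

ranges = [0.2771, 0.2485, 0.4800, 3.6752, 1.1000]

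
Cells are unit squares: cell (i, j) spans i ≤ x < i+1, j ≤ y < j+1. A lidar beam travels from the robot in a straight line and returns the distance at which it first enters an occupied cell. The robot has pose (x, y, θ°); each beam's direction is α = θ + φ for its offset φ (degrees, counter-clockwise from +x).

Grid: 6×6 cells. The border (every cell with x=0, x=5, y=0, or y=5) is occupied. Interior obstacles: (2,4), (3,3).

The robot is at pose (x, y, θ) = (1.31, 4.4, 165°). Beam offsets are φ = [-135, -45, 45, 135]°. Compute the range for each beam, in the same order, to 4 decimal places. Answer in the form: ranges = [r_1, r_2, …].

ranges = [0.7967, 0.6200, 0.3580, 3.9260]

beam 1: φ=-135°, α=30°
  dir = (cos 30°, sin 30°) = (0.8660, 0.5000); from cell (1,4)
  next x-line at t=0.7967, next y-line at t=1.2000; Δt_x=1.1547, Δt_y=2.0000
    x: enter (2,4) at t=0.7967 ← occupied
  → r_1 = 0.7967
beam 2: φ=-45°, α=120°
  dir = (cos 120°, sin 120°) = (-0.5000, 0.8660); from cell (1,4)
  next x-line at t=0.6200, next y-line at t=0.6928; Δt_x=2.0000, Δt_y=1.1547
    x: enter (0,4) at t=0.6200 ← occupied
  → r_2 = 0.6200
beam 3: φ=45°, α=210°
  dir = (cos 210°, sin 210°) = (-0.8660, -0.5000); from cell (1,4)
  next x-line at t=0.3580, next y-line at t=0.8000; Δt_x=1.1547, Δt_y=2.0000
    x: enter (0,4) at t=0.3580 ← occupied
  → r_3 = 0.3580
beam 4: φ=135°, α=300°
  dir = (cos 300°, sin 300°) = (0.5000, -0.8660); from cell (1,4)
  next x-line at t=1.3800, next y-line at t=0.4619; Δt_x=2.0000, Δt_y=1.1547
    y: enter (1,3) at t=0.4619
    x: enter (2,3) at t=1.3800
    y: enter (2,2) at t=1.6166
    y: enter (2,1) at t=2.7713
    x: enter (3,1) at t=3.3800
    y: enter (3,0) at t=3.9260 ← occupied
  → r_4 = 3.9260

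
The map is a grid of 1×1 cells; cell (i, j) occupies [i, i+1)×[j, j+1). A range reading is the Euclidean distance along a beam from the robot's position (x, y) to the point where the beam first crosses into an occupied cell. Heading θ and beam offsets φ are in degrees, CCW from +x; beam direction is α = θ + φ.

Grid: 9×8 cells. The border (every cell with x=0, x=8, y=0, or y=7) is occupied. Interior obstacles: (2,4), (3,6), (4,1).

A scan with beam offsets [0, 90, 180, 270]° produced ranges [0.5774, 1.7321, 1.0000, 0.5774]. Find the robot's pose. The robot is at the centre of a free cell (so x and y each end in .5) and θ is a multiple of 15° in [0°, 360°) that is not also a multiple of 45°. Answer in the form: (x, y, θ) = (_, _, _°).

(x, y, θ) = (1.5, 6.5, 210°)

Candidates: 39 free-cell centres × 16 headings = 624 poses. Raycast each; keep the one whose scan matches to 4 dp.
  (7.5, 3.5, 285°): beam 1 = 1.9319 ≠ 0.5774 ✗
  (3.5, 1.5, 345°): beam 1 = 0.5176 ≠ 0.5774 ✗
  (7.5, 4.5, 210°): beam 1 = 7.0000 ≠ 0.5774 ✗
  (4.5, 6.5, 210°): beam 2 = 6.3509 ≠ 1.7321 ✗
  (4.5, 4.5, 75°): beam 1 = 2.5882 ≠ 0.5774 ✗
  …
  (1.5, 6.5, 210°): r_1=0.5774, r_2=1.7321, r_3=1.0000, r_4=0.5774 — all match ✓
Only this pose fits every beam.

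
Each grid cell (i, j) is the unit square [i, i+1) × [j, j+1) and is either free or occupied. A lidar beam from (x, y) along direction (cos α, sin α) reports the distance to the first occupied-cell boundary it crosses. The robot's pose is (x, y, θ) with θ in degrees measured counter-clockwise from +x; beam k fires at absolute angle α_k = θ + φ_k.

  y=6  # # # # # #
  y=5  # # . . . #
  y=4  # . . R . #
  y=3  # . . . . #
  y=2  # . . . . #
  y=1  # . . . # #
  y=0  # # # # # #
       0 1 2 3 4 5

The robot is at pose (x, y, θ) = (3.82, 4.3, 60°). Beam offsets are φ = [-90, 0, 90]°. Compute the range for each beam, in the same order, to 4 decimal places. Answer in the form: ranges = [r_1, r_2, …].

ranges = [1.3625, 1.9630, 2.1016]

beam 1: φ=-90°, α=330°
  dir = (cos 330°, sin 330°) = (0.8660, -0.5000); from cell (3,4)
  next x-line at t=0.2078, next y-line at t=0.6000; Δt_x=1.1547, Δt_y=2.0000
    x: enter (4,4) at t=0.2078
    y: enter (4,3) at t=0.6000
    x: enter (5,3) at t=1.3625 ← occupied
  → r_1 = 1.3625
beam 2: φ=0°, α=60°
  dir = (cos 60°, sin 60°) = (0.5000, 0.8660); from cell (3,4)
  next x-line at t=0.3600, next y-line at t=0.8083; Δt_x=2.0000, Δt_y=1.1547
    x: enter (4,4) at t=0.3600
    y: enter (4,5) at t=0.8083
    y: enter (4,6) at t=1.9630 ← occupied
  → r_2 = 1.9630
beam 3: φ=90°, α=150°
  dir = (cos 150°, sin 150°) = (-0.8660, 0.5000); from cell (3,4)
  next x-line at t=0.9469, next y-line at t=1.4000; Δt_x=1.1547, Δt_y=2.0000
    x: enter (2,4) at t=0.9469
    y: enter (2,5) at t=1.4000
    x: enter (1,5) at t=2.1016 ← occupied
  → r_3 = 2.1016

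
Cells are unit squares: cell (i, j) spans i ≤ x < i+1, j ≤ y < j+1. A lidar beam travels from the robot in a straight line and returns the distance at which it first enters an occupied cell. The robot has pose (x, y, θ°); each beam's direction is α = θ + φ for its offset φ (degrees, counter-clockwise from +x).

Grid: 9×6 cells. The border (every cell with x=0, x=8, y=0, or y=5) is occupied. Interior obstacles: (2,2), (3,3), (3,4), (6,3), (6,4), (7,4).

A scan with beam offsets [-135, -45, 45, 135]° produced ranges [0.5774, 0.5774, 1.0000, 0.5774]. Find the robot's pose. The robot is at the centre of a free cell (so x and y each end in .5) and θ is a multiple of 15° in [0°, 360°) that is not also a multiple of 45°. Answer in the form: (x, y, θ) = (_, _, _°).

(x, y, θ) = (7.5, 3.5, 255°)

Enumerate (i+0.5, j+0.5, θ) over the 22 free cells and 16 admissible headings. For each, cast all 4 beams and compare to the given ranges.
  (4.5, 1.5, 120°): beam 1 = 1.9319 ≠ 0.5774 ✗
  (7.5, 2.5, 105°): beam 2 = 1.0000 ≠ 0.5774 ✗
  (2.5, 4.5, 345°): beam 1 = 1.7321 ≠ 0.5774 ✗
  …
  (7.5, 3.5, 255°): r_1=0.5774, r_2=0.5774, r_3=1.0000, r_4=0.5774 — all match ✓
Unique over the lattice → pose = (7.5, 3.5, 255°).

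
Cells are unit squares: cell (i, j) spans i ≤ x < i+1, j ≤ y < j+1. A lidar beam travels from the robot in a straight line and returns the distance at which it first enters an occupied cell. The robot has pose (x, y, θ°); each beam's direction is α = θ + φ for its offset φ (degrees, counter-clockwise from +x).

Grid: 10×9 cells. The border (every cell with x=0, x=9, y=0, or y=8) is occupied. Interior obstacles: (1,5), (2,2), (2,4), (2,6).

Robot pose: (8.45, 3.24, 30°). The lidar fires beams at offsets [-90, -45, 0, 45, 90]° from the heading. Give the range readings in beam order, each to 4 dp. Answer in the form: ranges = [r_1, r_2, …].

beam 1: φ=-90°, α=300°
  cosα=0.5000 sinα=-0.8660 | (8,3) | tMaxX 1.1000 tMaxY 0.2771 | tΔX 2.0000 tΔY 1.1547
    t=0.2771 [y] (8,2)
    t=1.1000 [x] (9,2) — stop
  → r_1 = 1.1000
beam 2: φ=-45°, α=345°
  cosα=0.9659 sinα=-0.2588 | (8,3) | tMaxX 0.5694 tMaxY 0.9273 | tΔX 1.0353 tΔY 3.8637
    t=0.5694 [x] (9,3) — stop
  → r_2 = 0.5694
beam 3: φ=0°, α=30°
  cosα=0.8660 sinα=0.5000 | (8,3) | tMaxX 0.6351 tMaxY 1.5200 | tΔX 1.1547 tΔY 2.0000
    t=0.6351 [x] (9,3) — stop
  → r_3 = 0.6351
beam 4: φ=45°, α=75°
  cosα=0.2588 sinα=0.9659 | (8,3) | tMaxX 2.1250 tMaxY 0.7868 | tΔX 3.8637 tΔY 1.0353
    t=0.7868 [y] (8,4)
    t=1.8221 [y] (8,5)
    t=2.1250 [x] (9,5) — stop
  → r_4 = 2.1250
beam 5: φ=90°, α=120°
  cosα=-0.5000 sinα=0.8660 | (8,3) | tMaxX 0.9000 tMaxY 0.8776 | tΔX 2.0000 tΔY 1.1547
    t=0.8776 [y] (8,4)
    t=0.9000 [x] (7,4)
    t=2.0323 [y] (7,5)
    t=2.9000 [x] (6,5)
    t=3.1870 [y] (6,6)
    t=4.3417 [y] (6,7)
    t=4.9000 [x] (5,7)
    t=5.4964 [y] (5,8) — stop
  → r_5 = 5.4964

ranges = [1.1000, 0.5694, 0.6351, 2.1250, 5.4964]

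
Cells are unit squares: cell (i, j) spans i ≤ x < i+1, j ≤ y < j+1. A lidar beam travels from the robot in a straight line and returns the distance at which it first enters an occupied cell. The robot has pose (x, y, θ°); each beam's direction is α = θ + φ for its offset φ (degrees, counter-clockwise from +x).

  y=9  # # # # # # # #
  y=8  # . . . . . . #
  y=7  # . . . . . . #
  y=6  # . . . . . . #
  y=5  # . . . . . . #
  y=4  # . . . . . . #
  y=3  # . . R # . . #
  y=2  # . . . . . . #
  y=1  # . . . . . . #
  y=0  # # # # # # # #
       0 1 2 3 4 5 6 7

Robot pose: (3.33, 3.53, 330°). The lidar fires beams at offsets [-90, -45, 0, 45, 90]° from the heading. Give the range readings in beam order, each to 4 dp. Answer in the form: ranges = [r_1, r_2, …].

ranges = [2.9214, 2.6192, 0.7736, 0.6936, 6.3162]

beam 1: φ=-90°, α=240°
  direction (-0.5000, -0.8660); cell (3,3); t to first gridline: x 0.6600, y 0.6120 (then +2.0000 / +1.1547)
    (3,2) via y @ 0.6120
    (2,2) via x @ 0.6600
    (2,1) via y @ 1.7667
    (1,1) via x @ 2.6600
    (1,0) via y @ 2.9214  # hit
  → r_1 = 2.9214
beam 2: φ=-45°, α=285°
  direction (0.2588, -0.9659); cell (3,3); t to first gridline: x 2.5887, y 0.5487 (then +3.8637 / +1.0353)
    (3,2) via y @ 0.5487
    (3,1) via y @ 1.5840
    (4,1) via x @ 2.5887
    (4,0) via y @ 2.6192  # hit
  → r_2 = 2.6192
beam 3: φ=0°, α=330°
  direction (0.8660, -0.5000); cell (3,3); t to first gridline: x 0.7736, y 1.0600 (then +1.1547 / +2.0000)
    (4,3) via x @ 0.7736  # hit
  → r_3 = 0.7736
beam 4: φ=45°, α=15°
  direction (0.9659, 0.2588); cell (3,3); t to first gridline: x 0.6936, y 1.8159 (then +1.0353 / +3.8637)
    (4,3) via x @ 0.6936  # hit
  → r_4 = 0.6936
beam 5: φ=90°, α=60°
  direction (0.5000, 0.8660); cell (3,3); t to first gridline: x 1.3400, y 0.5427 (then +2.0000 / +1.1547)
    (3,4) via y @ 0.5427
    (4,4) via x @ 1.3400
    (4,5) via y @ 1.6974
    (4,6) via y @ 2.8521
    (5,6) via x @ 3.3400
    (5,7) via y @ 4.0068
    (5,8) via y @ 5.1615
    (6,8) via x @ 5.3400
    (6,9) via y @ 6.3162  # hit
  → r_5 = 6.3162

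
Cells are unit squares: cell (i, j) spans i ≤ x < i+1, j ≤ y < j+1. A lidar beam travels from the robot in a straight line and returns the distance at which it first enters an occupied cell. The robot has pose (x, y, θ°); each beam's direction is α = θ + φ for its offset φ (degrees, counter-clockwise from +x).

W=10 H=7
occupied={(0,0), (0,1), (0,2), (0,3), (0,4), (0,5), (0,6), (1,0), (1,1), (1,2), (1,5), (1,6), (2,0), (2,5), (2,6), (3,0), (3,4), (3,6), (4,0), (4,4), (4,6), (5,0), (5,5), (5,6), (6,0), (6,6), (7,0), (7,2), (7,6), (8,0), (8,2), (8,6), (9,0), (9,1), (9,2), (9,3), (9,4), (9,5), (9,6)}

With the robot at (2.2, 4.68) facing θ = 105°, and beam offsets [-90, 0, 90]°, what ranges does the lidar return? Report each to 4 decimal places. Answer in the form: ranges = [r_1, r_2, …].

beam 1: φ=-90°, α=15°
  direction (0.9659, 0.2588); cell (2,4); t to first gridline: x 0.8282, y 1.2364 (then +1.0353 / +3.8637)
    (3,4) via x @ 0.8282  # hit
  → r_1 = 0.8282
beam 2: φ=0°, α=105°
  direction (-0.2588, 0.9659); cell (2,4); t to first gridline: x 0.7727, y 0.3313 (then +3.8637 / +1.0353)
    (2,5) via y @ 0.3313  # hit
  → r_2 = 0.3313
beam 3: φ=90°, α=195°
  direction (-0.9659, -0.2588); cell (2,4); t to first gridline: x 0.2071, y 2.6273 (then +1.0353 / +3.8637)
    (1,4) via x @ 0.2071
    (0,4) via x @ 1.2423  # hit
  → r_3 = 1.2423

ranges = [0.8282, 0.3313, 1.2423]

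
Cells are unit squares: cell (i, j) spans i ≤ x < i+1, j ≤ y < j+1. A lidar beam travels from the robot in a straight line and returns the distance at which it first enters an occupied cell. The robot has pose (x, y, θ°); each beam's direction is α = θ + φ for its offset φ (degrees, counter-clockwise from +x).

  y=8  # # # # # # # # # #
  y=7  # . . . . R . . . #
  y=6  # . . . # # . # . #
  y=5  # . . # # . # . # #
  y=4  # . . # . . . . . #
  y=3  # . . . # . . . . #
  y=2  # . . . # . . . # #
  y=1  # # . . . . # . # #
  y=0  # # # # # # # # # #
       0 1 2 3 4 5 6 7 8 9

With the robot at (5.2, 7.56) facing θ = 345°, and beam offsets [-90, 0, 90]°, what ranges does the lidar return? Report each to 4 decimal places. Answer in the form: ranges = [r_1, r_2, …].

beam 1: φ=-90°, α=255°
  cosα=-0.2588 sinα=-0.9659 | (5,7) | tMaxX 0.7727 tMaxY 0.5798 | tΔX 3.8637 tΔY 1.0353
    t=0.5798 [y] (5,6) — stop
  → r_1 = 0.5798
beam 2: φ=0°, α=345°
  cosα=0.9659 sinα=-0.2588 | (5,7) | tMaxX 0.8282 tMaxY 2.1637 | tΔX 1.0353 tΔY 3.8637
    t=0.8282 [x] (6,7)
    t=1.8635 [x] (7,7)
    t=2.1637 [y] (7,6) — stop
  → r_2 = 2.1637
beam 3: φ=90°, α=75°
  cosα=0.2588 sinα=0.9659 | (5,7) | tMaxX 3.0910 tMaxY 0.4555 | tΔX 3.8637 tΔY 1.0353
    t=0.4555 [y] (5,8) — stop
  → r_3 = 0.4555

ranges = [0.5798, 2.1637, 0.4555]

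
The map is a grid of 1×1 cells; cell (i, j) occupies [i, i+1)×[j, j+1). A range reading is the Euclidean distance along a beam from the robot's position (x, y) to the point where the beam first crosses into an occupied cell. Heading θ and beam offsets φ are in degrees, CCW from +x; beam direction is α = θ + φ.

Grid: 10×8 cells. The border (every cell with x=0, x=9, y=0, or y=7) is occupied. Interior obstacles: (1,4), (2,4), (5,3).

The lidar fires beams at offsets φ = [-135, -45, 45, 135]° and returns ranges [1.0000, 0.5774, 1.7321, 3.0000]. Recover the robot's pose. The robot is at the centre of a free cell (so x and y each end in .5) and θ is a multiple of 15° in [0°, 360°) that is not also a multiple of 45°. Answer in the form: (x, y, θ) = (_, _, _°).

(x, y, θ) = (8.5, 5.5, 75°)

The pose lattice has 45·16 = 720 candidates. Test each by forward raycasting.
  (1.5, 3.5, 330°): beam 1 = 0.5176 ≠ 1.0000 ✗
  (4.5, 5.5, 150°): beam 1 = 4.6587 ≠ 1.0000 ✗
  (3.5, 2.5, 165°): beam 1 = 1.7321 ≠ 1.0000 ✗
  …
  (8.5, 5.5, 75°): r_1=1.0000, r_2=0.5774, r_3=1.7321, r_4=3.0000 — all match ✓
No second candidate reproduces the full scan.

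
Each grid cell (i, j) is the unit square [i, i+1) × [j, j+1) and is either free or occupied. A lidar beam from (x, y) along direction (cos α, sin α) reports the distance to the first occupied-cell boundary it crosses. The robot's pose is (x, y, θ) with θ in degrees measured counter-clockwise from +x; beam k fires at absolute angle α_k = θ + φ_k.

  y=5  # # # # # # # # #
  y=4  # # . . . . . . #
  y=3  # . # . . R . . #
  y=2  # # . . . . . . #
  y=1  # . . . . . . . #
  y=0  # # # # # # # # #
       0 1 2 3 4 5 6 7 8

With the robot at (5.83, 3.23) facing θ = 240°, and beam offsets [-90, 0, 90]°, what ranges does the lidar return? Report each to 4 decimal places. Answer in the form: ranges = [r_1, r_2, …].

ranges = [3.5400, 2.5750, 2.5057]

beam 1: φ=-90°, α=150°
  dir = (cos 150°, sin 150°) = (-0.8660, 0.5000); from cell (5,3)
  next x-line at t=0.9584, next y-line at t=1.5400; Δt_x=1.1547, Δt_y=2.0000
    x: enter (4,3) at t=0.9584
    y: enter (4,4) at t=1.5400
    x: enter (3,4) at t=2.1131
    x: enter (2,4) at t=3.2678
    y: enter (2,5) at t=3.5400 ← occupied
  → r_1 = 3.5400
beam 2: φ=0°, α=240°
  dir = (cos 240°, sin 240°) = (-0.5000, -0.8660); from cell (5,3)
  next x-line at t=1.6600, next y-line at t=0.2656; Δt_x=2.0000, Δt_y=1.1547
    y: enter (5,2) at t=0.2656
    y: enter (5,1) at t=1.4203
    x: enter (4,1) at t=1.6600
    y: enter (4,0) at t=2.5750 ← occupied
  → r_2 = 2.5750
beam 3: φ=90°, α=330°
  dir = (cos 330°, sin 330°) = (0.8660, -0.5000); from cell (5,3)
  next x-line at t=0.1963, next y-line at t=0.4600; Δt_x=1.1547, Δt_y=2.0000
    x: enter (6,3) at t=0.1963
    y: enter (6,2) at t=0.4600
    x: enter (7,2) at t=1.3510
    y: enter (7,1) at t=2.4600
    x: enter (8,1) at t=2.5057 ← occupied
  → r_3 = 2.5057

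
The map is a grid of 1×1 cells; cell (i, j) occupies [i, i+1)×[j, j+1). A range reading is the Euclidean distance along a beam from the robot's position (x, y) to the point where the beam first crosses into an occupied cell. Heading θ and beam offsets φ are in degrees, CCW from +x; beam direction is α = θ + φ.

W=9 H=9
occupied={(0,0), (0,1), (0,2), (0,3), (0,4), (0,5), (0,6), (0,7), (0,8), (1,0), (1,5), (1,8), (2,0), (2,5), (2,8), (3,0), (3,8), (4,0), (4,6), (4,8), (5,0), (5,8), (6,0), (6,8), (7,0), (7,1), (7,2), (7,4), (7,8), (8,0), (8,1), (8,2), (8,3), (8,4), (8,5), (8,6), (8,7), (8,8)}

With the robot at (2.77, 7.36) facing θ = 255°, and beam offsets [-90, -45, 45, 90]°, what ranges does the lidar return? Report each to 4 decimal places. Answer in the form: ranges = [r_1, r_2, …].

beam 1: φ=-90°, α=165°
  dir = (cos 165°, sin 165°) = (-0.9659, 0.2588); from cell (2,7)
  next x-line at t=0.7972, next y-line at t=2.4728; Δt_x=1.0353, Δt_y=3.8637
    x: enter (1,7) at t=0.7972
    x: enter (0,7) at t=1.8324 ← occupied
  → r_1 = 1.8324
beam 2: φ=-45°, α=210°
  dir = (cos 210°, sin 210°) = (-0.8660, -0.5000); from cell (2,7)
  next x-line at t=0.8891, next y-line at t=0.7200; Δt_x=1.1547, Δt_y=2.0000
    y: enter (2,6) at t=0.7200
    x: enter (1,6) at t=0.8891
    x: enter (0,6) at t=2.0438 ← occupied
  → r_2 = 2.0438
beam 3: φ=45°, α=300°
  dir = (cos 300°, sin 300°) = (0.5000, -0.8660); from cell (2,7)
  next x-line at t=0.4600, next y-line at t=0.4157; Δt_x=2.0000, Δt_y=1.1547
    y: enter (2,6) at t=0.4157
    x: enter (3,6) at t=0.4600
    y: enter (3,5) at t=1.5704
    x: enter (4,5) at t=2.4600
    y: enter (4,4) at t=2.7251
    y: enter (4,3) at t=3.8798
    x: enter (5,3) at t=4.4600
    y: enter (5,2) at t=5.0345
    y: enter (5,1) at t=6.1892
    x: enter (6,1) at t=6.4600
    y: enter (6,0) at t=7.3439 ← occupied
  → r_3 = 7.3439
beam 4: φ=90°, α=345°
  dir = (cos 345°, sin 345°) = (0.9659, -0.2588); from cell (2,7)
  next x-line at t=0.2381, next y-line at t=1.3909; Δt_x=1.0353, Δt_y=3.8637
    x: enter (3,7) at t=0.2381
    x: enter (4,7) at t=1.2734
    y: enter (4,6) at t=1.3909 ← occupied
  → r_4 = 1.3909

ranges = [1.8324, 2.0438, 7.3439, 1.3909]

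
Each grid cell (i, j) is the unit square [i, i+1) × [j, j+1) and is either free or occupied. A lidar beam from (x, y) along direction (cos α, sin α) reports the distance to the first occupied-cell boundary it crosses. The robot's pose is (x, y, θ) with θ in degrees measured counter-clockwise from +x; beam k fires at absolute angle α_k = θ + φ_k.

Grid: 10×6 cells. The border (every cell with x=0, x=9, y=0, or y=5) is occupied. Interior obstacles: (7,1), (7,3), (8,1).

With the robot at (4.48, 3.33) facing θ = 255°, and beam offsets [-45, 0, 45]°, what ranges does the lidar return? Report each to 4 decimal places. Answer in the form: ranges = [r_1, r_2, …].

beam 1: φ=-45°, α=210°
  d=(-0.8660,-0.5000)  start (4,3)  tX=0.5543 tY=0.6600  stride 1/|dx|=1.1547 1/|dy|=2.0000
    cross x-line → (3,3), t=0.5543
    cross y-line → (3,2), t=0.6600
    cross x-line → (2,2), t=1.7090
    cross y-line → (2,1), t=2.6600
    cross x-line → (1,1), t=2.8637
    cross x-line → (0,1), t=4.0184 (wall)
  → r_1 = 4.0184
beam 2: φ=0°, α=255°
  d=(-0.2588,-0.9659)  start (4,3)  tX=1.8546 tY=0.3416  stride 1/|dx|=3.8637 1/|dy|=1.0353
    cross y-line → (4,2), t=0.3416
    cross y-line → (4,1), t=1.3769
    cross x-line → (3,1), t=1.8546
    cross y-line → (3,0), t=2.4122 (wall)
  → r_2 = 2.4122
beam 3: φ=45°, α=300°
  d=(0.5000,-0.8660)  start (4,3)  tX=1.0400 tY=0.3811  stride 1/|dx|=2.0000 1/|dy|=1.1547
    cross y-line → (4,2), t=0.3811
    cross x-line → (5,2), t=1.0400
    cross y-line → (5,1), t=1.5358
    cross y-line → (5,0), t=2.6905 (wall)
  → r_3 = 2.6905

ranges = [4.0184, 2.4122, 2.6905]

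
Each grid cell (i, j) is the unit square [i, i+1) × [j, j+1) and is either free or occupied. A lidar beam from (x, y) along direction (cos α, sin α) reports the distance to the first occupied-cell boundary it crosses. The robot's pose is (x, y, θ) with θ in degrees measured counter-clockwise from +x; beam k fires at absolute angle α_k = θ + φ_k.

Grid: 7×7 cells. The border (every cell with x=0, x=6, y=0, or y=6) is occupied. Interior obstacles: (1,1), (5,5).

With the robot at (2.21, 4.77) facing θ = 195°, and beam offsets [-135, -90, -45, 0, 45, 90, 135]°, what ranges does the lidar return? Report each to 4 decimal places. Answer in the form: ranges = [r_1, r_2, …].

ranges = [1.4203, 1.2734, 1.3972, 1.2527, 2.4200, 3.9030, 4.3763]

beam 1: φ=-135°, α=60°
  d=(0.5000,0.8660)  start (2,4)  tX=1.5800 tY=0.2656  stride 1/|dx|=2.0000 1/|dy|=1.1547
    cross y-line → (2,5), t=0.2656
    cross y-line → (2,6), t=1.4203 (wall)
  → r_1 = 1.4203
beam 2: φ=-90°, α=105°
  d=(-0.2588,0.9659)  start (2,4)  tX=0.8114 tY=0.2381  stride 1/|dx|=3.8637 1/|dy|=1.0353
    cross y-line → (2,5), t=0.2381
    cross x-line → (1,5), t=0.8114
    cross y-line → (1,6), t=1.2734 (wall)
  → r_2 = 1.2734
beam 3: φ=-45°, α=150°
  d=(-0.8660,0.5000)  start (2,4)  tX=0.2425 tY=0.4600  stride 1/|dx|=1.1547 1/|dy|=2.0000
    cross x-line → (1,4), t=0.2425
    cross y-line → (1,5), t=0.4600
    cross x-line → (0,5), t=1.3972 (wall)
  → r_3 = 1.3972
beam 4: φ=0°, α=195°
  d=(-0.9659,-0.2588)  start (2,4)  tX=0.2174 tY=2.9751  stride 1/|dx|=1.0353 1/|dy|=3.8637
    cross x-line → (1,4), t=0.2174
    cross x-line → (0,4), t=1.2527 (wall)
  → r_4 = 1.2527
beam 5: φ=45°, α=240°
  d=(-0.5000,-0.8660)  start (2,4)  tX=0.4200 tY=0.8891  stride 1/|dx|=2.0000 1/|dy|=1.1547
    cross x-line → (1,4), t=0.4200
    cross y-line → (1,3), t=0.8891
    cross y-line → (1,2), t=2.0438
    cross x-line → (0,2), t=2.4200 (wall)
  → r_5 = 2.4200
beam 6: φ=90°, α=285°
  d=(0.2588,-0.9659)  start (2,4)  tX=3.0523 tY=0.7972  stride 1/|dx|=3.8637 1/|dy|=1.0353
    cross y-line → (2,3), t=0.7972
    cross y-line → (2,2), t=1.8324
    cross y-line → (2,1), t=2.8677
    cross x-line → (3,1), t=3.0523
    cross y-line → (3,0), t=3.9030 (wall)
  → r_6 = 3.9030
beam 7: φ=135°, α=330°
  d=(0.8660,-0.5000)  start (2,4)  tX=0.9122 tY=1.5400  stride 1/|dx|=1.1547 1/|dy|=2.0000
    cross x-line → (3,4), t=0.9122
    cross y-line → (3,3), t=1.5400
    cross x-line → (4,3), t=2.0669
    cross x-line → (5,3), t=3.2216
    cross y-line → (5,2), t=3.5400
    cross x-line → (6,2), t=4.3763 (wall)
  → r_7 = 4.3763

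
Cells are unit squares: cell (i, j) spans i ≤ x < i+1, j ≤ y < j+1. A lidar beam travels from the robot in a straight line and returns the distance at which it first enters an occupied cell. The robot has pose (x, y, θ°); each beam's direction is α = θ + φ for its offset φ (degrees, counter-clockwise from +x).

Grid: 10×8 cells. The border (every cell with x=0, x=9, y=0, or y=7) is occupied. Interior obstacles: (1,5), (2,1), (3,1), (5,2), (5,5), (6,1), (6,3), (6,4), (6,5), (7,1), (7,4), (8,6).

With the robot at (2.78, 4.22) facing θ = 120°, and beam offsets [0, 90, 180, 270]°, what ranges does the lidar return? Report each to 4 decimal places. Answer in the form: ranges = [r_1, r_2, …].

beam 1: φ=0°, α=120°
  dir = (cos 120°, sin 120°) = (-0.5000, 0.8660); from cell (2,4)
  next x-line at t=1.5600, next y-line at t=0.9007; Δt_x=2.0000, Δt_y=1.1547
    y: enter (2,5) at t=0.9007
    x: enter (1,5) at t=1.5600 ← occupied
  → r_1 = 1.5600
beam 2: φ=90°, α=210°
  dir = (cos 210°, sin 210°) = (-0.8660, -0.5000); from cell (2,4)
  next x-line at t=0.9007, next y-line at t=0.4400; Δt_x=1.1547, Δt_y=2.0000
    y: enter (2,3) at t=0.4400
    x: enter (1,3) at t=0.9007
    x: enter (0,3) at t=2.0554 ← occupied
  → r_2 = 2.0554
beam 3: φ=180°, α=300°
  dir = (cos 300°, sin 300°) = (0.5000, -0.8660); from cell (2,4)
  next x-line at t=0.4400, next y-line at t=0.2540; Δt_x=2.0000, Δt_y=1.1547
    y: enter (2,3) at t=0.2540
    x: enter (3,3) at t=0.4400
    y: enter (3,2) at t=1.4087
    x: enter (4,2) at t=2.4400
    y: enter (4,1) at t=2.5634
    y: enter (4,0) at t=3.7181 ← occupied
  → r_3 = 3.7181
beam 4: φ=270°, α=30°
  dir = (cos 30°, sin 30°) = (0.8660, 0.5000); from cell (2,4)
  next x-line at t=0.2540, next y-line at t=1.5600; Δt_x=1.1547, Δt_y=2.0000
    x: enter (3,4) at t=0.2540
    x: enter (4,4) at t=1.4087
    y: enter (4,5) at t=1.5600
    x: enter (5,5) at t=2.5634 ← occupied
  → r_4 = 2.5634

ranges = [1.5600, 2.0554, 3.7181, 2.5634]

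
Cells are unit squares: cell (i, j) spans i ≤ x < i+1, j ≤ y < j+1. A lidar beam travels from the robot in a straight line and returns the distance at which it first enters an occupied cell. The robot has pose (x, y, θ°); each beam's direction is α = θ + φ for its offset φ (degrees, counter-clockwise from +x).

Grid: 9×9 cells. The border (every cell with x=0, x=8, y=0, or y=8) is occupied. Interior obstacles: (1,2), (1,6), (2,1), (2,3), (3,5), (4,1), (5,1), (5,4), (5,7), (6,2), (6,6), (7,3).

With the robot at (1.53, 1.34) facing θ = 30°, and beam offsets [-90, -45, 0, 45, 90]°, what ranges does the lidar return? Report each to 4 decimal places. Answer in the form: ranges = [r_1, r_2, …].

beam 1: φ=-90°, α=300°
  direction (0.5000, -0.8660); cell (1,1); t to first gridline: x 0.9400, y 0.3926 (then +2.0000 / +1.1547)
    (1,0) via y @ 0.3926  # hit
  → r_1 = 0.3926
beam 2: φ=-45°, α=345°
  direction (0.9659, -0.2588); cell (1,1); t to first gridline: x 0.4866, y 1.3137 (then +1.0353 / +3.8637)
    (2,1) via x @ 0.4866  # hit
  → r_2 = 0.4866
beam 3: φ=0°, α=30°
  direction (0.8660, 0.5000); cell (1,1); t to first gridline: x 0.5427, y 1.3200 (then +1.1547 / +2.0000)
    (2,1) via x @ 0.5427  # hit
  → r_3 = 0.5427
beam 4: φ=45°, α=75°
  direction (0.2588, 0.9659); cell (1,1); t to first gridline: x 1.8159, y 0.6833 (then +3.8637 / +1.0353)
    (1,2) via y @ 0.6833  # hit
  → r_4 = 0.6833
beam 5: φ=90°, α=120°
  direction (-0.5000, 0.8660); cell (1,1); t to first gridline: x 1.0600, y 0.7621 (then +2.0000 / +1.1547)
    (1,2) via y @ 0.7621  # hit
  → r_5 = 0.7621

ranges = [0.3926, 0.4866, 0.5427, 0.6833, 0.7621]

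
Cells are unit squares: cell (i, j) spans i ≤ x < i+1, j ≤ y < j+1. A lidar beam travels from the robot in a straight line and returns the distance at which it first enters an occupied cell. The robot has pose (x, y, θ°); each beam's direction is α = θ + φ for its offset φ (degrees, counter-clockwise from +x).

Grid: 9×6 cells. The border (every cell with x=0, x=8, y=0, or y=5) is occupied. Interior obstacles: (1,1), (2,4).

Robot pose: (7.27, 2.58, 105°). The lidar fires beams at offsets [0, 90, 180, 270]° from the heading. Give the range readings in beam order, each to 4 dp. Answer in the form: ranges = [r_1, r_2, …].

beam 1: φ=0°, α=105°
  direction (-0.2588, 0.9659); cell (7,2); t to first gridline: x 1.0432, y 0.4348 (then +3.8637 / +1.0353)
    (7,3) via y @ 0.4348
    (6,3) via x @ 1.0432
    (6,4) via y @ 1.4701
    (6,5) via y @ 2.5054  # hit
  → r_1 = 2.5054
beam 2: φ=90°, α=195°
  direction (-0.9659, -0.2588); cell (7,2); t to first gridline: x 0.2795, y 2.2409 (then +1.0353 / +3.8637)
    (6,2) via x @ 0.2795
    (5,2) via x @ 1.3148
    (5,1) via y @ 2.2409
    (4,1) via x @ 2.3501
    (3,1) via x @ 3.3854
    (2,1) via x @ 4.4206
    (1,1) via x @ 5.4559  # hit
  → r_2 = 5.4559
beam 3: φ=180°, α=285°
  direction (0.2588, -0.9659); cell (7,2); t to first gridline: x 2.8205, y 0.6005 (then +3.8637 / +1.0353)
    (7,1) via y @ 0.6005
    (7,0) via y @ 1.6357  # hit
  → r_3 = 1.6357
beam 4: φ=270°, α=15°
  direction (0.9659, 0.2588); cell (7,2); t to first gridline: x 0.7558, y 1.6228 (then +1.0353 / +3.8637)
    (8,2) via x @ 0.7558  # hit
  → r_4 = 0.7558

ranges = [2.5054, 5.4559, 1.6357, 0.7558]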